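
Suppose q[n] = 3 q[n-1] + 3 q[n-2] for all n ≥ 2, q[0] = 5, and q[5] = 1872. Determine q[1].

Let q[1] = z.
q[2] = 15 + 3z
q[3] = 45 + 12z
q[4] = 180 + 45z
q[5] = 675 + 171z
So 675 + 171z = 1872, giving z = 7.

7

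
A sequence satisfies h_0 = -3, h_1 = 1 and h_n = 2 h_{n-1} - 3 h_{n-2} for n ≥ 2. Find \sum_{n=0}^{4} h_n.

33

h_2 = 2·1 - 3·(-3) = 11
h_3 = 2·11 - 3·1 = 19
h_4 = 2·19 - 3·11 = 5
Sum = (-3) + 1 + 11 + 19 + 5 = 33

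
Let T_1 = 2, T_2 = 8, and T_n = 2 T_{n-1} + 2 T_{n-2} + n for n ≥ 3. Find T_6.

504

T_3 = 2(8) + 2(2) + 3 = 23
T_4 = 2(23) + 2(8) + 4 = 66
T_5 = 2(66) + 2(23) + 5 = 183
T_6 = 2(183) + 2(66) + 6 = 504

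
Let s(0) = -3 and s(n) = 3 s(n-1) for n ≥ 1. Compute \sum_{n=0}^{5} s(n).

-1092

s(1) = 3·(-3) = -9
s(2) = 3·(-9) = -27
s(3) = 3·(-27) = -81
s(4) = 3·(-81) = -243
s(5) = 3·(-243) = -729
Sum = (-3) + (-9) + (-27) + (-81) + (-243) + (-729) = -1092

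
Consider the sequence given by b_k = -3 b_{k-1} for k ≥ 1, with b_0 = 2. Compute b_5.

b_1 = -3(2) = -6
b_2 = -3(-6) = 18
b_3 = -3(18) = -54
b_4 = -3(-54) = 162
b_5 = -3(162) = -486

-486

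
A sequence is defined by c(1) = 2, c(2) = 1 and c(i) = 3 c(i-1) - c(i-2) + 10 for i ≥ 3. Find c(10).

c(3) = 3·1 - 2 + 10 = 11
c(4) = 3·11 - 1 + 10 = 42
c(5) = 3·42 - 11 + 10 = 125
c(6) = 3·125 - 42 + 10 = 343
c(7) = 3·343 - 125 + 10 = 914
c(8) = 3·914 - 343 + 10 = 2409
c(9) = 3·2409 - 914 + 10 = 6323
c(10) = 3·6323 - 2409 + 10 = 16570

16570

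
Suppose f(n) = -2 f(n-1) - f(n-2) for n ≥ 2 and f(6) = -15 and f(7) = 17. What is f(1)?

5

Rearranging, f(n-2) = -(f(n) + 2 f(n-1)).
f(5) = -(17 + 2(-15)) = 13
f(4) = -(-15 + 2(13)) = -11
f(3) = -(13 + 2(-11)) = 9
f(2) = -(-11 + 2(9)) = -7
f(1) = -(9 + 2(-7)) = 5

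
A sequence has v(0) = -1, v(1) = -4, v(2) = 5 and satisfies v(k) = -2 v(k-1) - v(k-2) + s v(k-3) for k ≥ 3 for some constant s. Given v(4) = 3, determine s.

2

v(3) = -6 - s
v(4) = 7 - 2s
So 7 - 2s = 3, giving s = 2.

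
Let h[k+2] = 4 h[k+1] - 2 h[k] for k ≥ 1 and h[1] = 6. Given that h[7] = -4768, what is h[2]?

Let h[2] = z.
h[3] = -12 + 4z
h[4] = -48 + 14z
h[5] = -168 + 48z
h[6] = -576 + 164z
h[7] = -1968 + 560z
So -1968 + 560z = -4768, giving z = -5.

-5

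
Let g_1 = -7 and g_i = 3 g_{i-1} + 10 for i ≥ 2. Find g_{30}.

The fixed point is 10/(1 - 3) = -5, so g_i + 5 = 3(g_{i-1} + 5).
Hence g_i = -2·3^{i-1} - 5.
g_{30} = -2·3^{29} - 5 = -2·68630377364883 - 5 = -137260754729771.

-137260754729771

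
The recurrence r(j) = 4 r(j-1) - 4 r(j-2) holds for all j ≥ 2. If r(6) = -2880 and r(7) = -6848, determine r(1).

-5

Rearranging, r(j-2) = (r(j) - 4 r(j-1)) / -4.
r(5) = (-6848 - 4*(-2880)) / -4 = 4672/-4 = -1168
r(4) = (-2880 - 4*(-1168)) / -4 = 1792/-4 = -448
r(3) = (-1168 - 4*(-448)) / -4 = 624/-4 = -156
r(2) = (-448 - 4*(-156)) / -4 = 176/-4 = -44
r(1) = (-156 - 4*(-44)) / -4 = 20/-4 = -5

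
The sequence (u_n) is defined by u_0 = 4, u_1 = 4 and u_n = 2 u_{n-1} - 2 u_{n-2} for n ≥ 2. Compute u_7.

32

u_2 = 2·4 - 2·4 = 0
u_3 = 2·0 - 2·4 = -8
u_4 = 2·(-8) - 2·0 = -16
u_5 = 2·(-16) - 2·(-8) = -16
u_6 = 2·(-16) - 2·(-16) = 0
u_7 = 2·0 - 2·(-16) = 32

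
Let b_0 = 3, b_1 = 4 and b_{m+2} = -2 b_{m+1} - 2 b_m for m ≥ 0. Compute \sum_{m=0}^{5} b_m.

b_2 = -2·4 - 2·3 = -14
b_3 = -2·(-14) - 2·4 = 20
b_4 = -2·20 - 2·(-14) = -12
b_5 = -2·(-12) - 2·20 = -16
Sum = 3 + 4 + (-14) + 20 + (-12) + (-16) = -15

-15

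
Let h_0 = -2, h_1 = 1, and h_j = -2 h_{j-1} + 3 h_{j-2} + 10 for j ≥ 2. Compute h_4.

-2

h_2 = -2*1 + 3*(-2) + 10 = 2
h_3 = -2*2 + 3*1 + 10 = 9
h_4 = -2*9 + 3*2 + 10 = -2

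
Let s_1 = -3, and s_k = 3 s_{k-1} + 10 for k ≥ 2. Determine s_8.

4369

s_2 = 3·(-3) + 10 = 1
s_3 = 3·1 + 10 = 13
s_4 = 3·13 + 10 = 49
s_5 = 3·49 + 10 = 157
s_6 = 3·157 + 10 = 481
s_7 = 3·481 + 10 = 1453
s_8 = 3·1453 + 10 = 4369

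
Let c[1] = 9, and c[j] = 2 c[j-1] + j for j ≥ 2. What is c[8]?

c[2] = 2·9 + 2 = 20
c[3] = 2·20 + 3 = 43
c[4] = 2·43 + 4 = 90
c[5] = 2·90 + 5 = 185
c[6] = 2·185 + 6 = 376
c[7] = 2·376 + 7 = 759
c[8] = 2·759 + 8 = 1526

1526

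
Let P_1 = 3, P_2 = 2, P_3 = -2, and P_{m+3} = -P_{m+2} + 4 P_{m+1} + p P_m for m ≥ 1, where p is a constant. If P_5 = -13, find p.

P_4 = 10 + 3p
P_5 = -18 - p
So -18 - p = -13, giving p = -5.

-5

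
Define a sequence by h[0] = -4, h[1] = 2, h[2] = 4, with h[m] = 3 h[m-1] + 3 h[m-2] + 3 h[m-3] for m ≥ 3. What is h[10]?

132084

h[3] = 3(4) + 3(2) + 3(-4) = 6
h[4] = 3(6) + 3(4) + 3(2) = 36
h[5] = 3(36) + 3(6) + 3(4) = 138
h[6] = 3(138) + 3(36) + 3(6) = 540
h[7] = 3(540) + 3(138) + 3(36) = 2142
h[8] = 3(2142) + 3(540) + 3(138) = 8460
h[9] = 3(8460) + 3(2142) + 3(540) = 33426
h[10] = 3(33426) + 3(8460) + 3(2142) = 132084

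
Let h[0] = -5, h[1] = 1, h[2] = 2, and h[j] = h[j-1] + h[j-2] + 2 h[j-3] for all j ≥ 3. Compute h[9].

h[3] = 2 + 1 + 2·(-5) = -7
h[4] = (-7) + 2 + 2·1 = -3
h[5] = (-3) + (-7) + 2·2 = -6
h[6] = (-6) + (-3) + 2·(-7) = -23
h[7] = (-23) + (-6) + 2·(-3) = -35
h[8] = (-35) + (-23) + 2·(-6) = -70
h[9] = (-70) + (-35) + 2·(-23) = -151

-151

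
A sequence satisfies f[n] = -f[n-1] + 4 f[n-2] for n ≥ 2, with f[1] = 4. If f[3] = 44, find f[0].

-6

Let f[0] = x.
f[2] = -4 + 4x
f[3] = 20 - 4x
So 20 - 4x = 44, giving x = -6.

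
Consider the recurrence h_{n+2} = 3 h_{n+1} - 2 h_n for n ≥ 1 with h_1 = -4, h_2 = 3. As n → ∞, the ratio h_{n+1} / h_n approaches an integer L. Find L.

The characteristic equation is r^2 - 3r + 2 = 0, which factors as (r - 2)(r - 1) = 0.
So the roots are 2 and 1. Since |2| > |1| and the coefficient of 2^n is non-zero, the ratio tends to 2.

2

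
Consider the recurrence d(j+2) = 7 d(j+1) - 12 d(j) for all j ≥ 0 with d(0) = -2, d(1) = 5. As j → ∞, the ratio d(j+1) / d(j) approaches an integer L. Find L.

4

The characteristic equation is r^2 - 7r + 12 = 0, which factors as (r - 4)(r - 3) = 0.
So the roots are 4 and 3. Since |4| > |3| and the coefficient of 4^j is non-zero, the ratio tends to 4.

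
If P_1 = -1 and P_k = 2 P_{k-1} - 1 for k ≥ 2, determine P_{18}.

The fixed point is -1/(1 - 2) = 1, so P_k - 1 = 2(P_{k-1} - 1).
Hence P_k = -2·2^{k-1} + 1.
P_{18} = -2·2^{17} + 1 = -2·131072 + 1 = -262143.

-262143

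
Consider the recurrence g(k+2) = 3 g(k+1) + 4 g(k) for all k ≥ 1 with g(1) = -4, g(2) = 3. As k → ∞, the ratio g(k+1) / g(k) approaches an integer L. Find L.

The characteristic equation is r^2 - 3r - 4 = 0, which factors as (r - 4)(r + 1) = 0.
So the roots are 4 and -1. Since |4| > |-1| and the coefficient of 4^k is non-zero, the ratio tends to 4.

4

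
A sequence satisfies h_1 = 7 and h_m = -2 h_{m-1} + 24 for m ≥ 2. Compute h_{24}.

The fixed point is 24/(1 + 2) = 8, so h_m - 8 = -2(h_{m-1} - 8).
Hence h_m = -1·(-2)^{m-1} + 8.
h_{24} = -1·(-2)^{23} + 8 = -1·-8388608 + 8 = 8388616.

8388616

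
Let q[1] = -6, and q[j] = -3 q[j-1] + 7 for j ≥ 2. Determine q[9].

-50846

q[2] = -3(-6) + 7 = 25
q[3] = -3(25) + 7 = -68
q[4] = -3(-68) + 7 = 211
q[5] = -3(211) + 7 = -626
q[6] = -3(-626) + 7 = 1885
q[7] = -3(1885) + 7 = -5648
q[8] = -3(-5648) + 7 = 16951
q[9] = -3(16951) + 7 = -50846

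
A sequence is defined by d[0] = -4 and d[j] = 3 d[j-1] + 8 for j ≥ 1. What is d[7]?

d[1] = 3·(-4) + 8 = -4
d[2] = 3·(-4) + 8 = -4
d[3] = 3·(-4) + 8 = -4
d[4] = 3·(-4) + 8 = -4
d[5] = 3·(-4) + 8 = -4
d[6] = 3·(-4) + 8 = -4
d[7] = 3·(-4) + 8 = -4

-4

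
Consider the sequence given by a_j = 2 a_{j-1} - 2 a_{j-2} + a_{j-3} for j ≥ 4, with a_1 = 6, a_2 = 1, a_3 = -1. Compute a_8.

a_4 = 2*(-1) - 2*1 + 6 = 2
a_5 = 2*2 - 2*(-1) + 1 = 7
a_6 = 2*7 - 2*2 + (-1) = 9
a_7 = 2*9 - 2*7 + 2 = 6
a_8 = 2*6 - 2*9 + 7 = 1

1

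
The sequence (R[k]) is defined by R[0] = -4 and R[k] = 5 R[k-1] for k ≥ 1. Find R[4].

R[1] = 5*(-4) = -20
R[2] = 5*(-20) = -100
R[3] = 5*(-100) = -500
R[4] = 5*(-500) = -2500

-2500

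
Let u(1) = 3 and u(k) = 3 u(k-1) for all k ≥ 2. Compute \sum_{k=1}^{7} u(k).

u(2) = 3*3 = 9
u(3) = 3*9 = 27
u(4) = 3*27 = 81
u(5) = 3*81 = 243
u(6) = 3*243 = 729
u(7) = 3*729 = 2187
Sum = 3 + 9 + 27 + 81 + 243 + 729 + 2187 = 3279

3279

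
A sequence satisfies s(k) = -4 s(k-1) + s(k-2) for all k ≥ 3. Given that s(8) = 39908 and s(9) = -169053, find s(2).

Rearranging, s(k-2) = s(k) + 4 s(k-1).
s(7) = -169053 + 4·39908 = -9421
s(6) = 39908 + 4·(-9421) = 2224
s(5) = -9421 + 4·2224 = -525
s(4) = 2224 + 4·(-525) = 124
s(3) = -525 + 4·124 = -29
s(2) = 124 + 4·(-29) = 8

8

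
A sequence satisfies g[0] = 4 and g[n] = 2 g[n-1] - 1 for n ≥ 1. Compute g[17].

393217

The fixed point is -1/(1 - 2) = 1, so g[n] - 1 = 2(g[n-1] - 1).
Hence g[n] = 3·2^n + 1.
g[17] = 3·2^{17} + 1 = 3·131072 + 1 = 393217.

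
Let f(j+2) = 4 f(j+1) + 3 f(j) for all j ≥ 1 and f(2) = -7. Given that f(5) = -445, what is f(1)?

Let f(1) = w.
f(3) = -28 + 3w
f(4) = -133 + 12w
f(5) = -616 + 57w
So -616 + 57w = -445, giving w = 3.

3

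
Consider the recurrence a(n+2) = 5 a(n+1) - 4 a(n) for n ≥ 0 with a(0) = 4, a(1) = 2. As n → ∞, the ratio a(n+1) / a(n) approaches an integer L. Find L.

The characteristic equation is r^2 - 5r + 4 = 0, which factors as (r - 4)(r - 1) = 0.
So the roots are 4 and 1. Since |4| > |1| and the coefficient of 4^n is non-zero, the ratio tends to 4.

4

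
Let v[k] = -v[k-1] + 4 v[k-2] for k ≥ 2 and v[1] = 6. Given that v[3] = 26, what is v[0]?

Let v[0] = y.
v[2] = -6 + 4y
v[3] = 30 - 4y
So 30 - 4y = 26, giving y = 1.

1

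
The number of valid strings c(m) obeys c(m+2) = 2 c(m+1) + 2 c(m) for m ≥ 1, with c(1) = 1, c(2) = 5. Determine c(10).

14032

c(3) = 2(5) + 2(1) = 12
c(4) = 2(12) + 2(5) = 34
c(5) = 2(34) + 2(12) = 92
c(6) = 2(92) + 2(34) = 252
c(7) = 2(252) + 2(92) = 688
c(8) = 2(688) + 2(252) = 1880
c(9) = 2(1880) + 2(688) = 5136
c(10) = 2(5136) + 2(1880) = 14032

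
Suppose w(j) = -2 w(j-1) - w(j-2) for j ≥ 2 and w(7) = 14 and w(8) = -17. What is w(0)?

7

Rearranging, w(j-2) = -(w(j) + 2 w(j-1)).
w(6) = -(-17 + 2·14) = -11
w(5) = -(14 + 2·(-11)) = 8
w(4) = -(-11 + 2·8) = -5
w(3) = -(8 + 2·(-5)) = 2
w(2) = -(-5 + 2·2) = 1
w(1) = -(2 + 2·1) = -4
w(0) = -(1 + 2·(-4)) = 7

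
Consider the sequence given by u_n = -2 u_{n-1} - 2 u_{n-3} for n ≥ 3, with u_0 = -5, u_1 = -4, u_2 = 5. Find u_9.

u_3 = -2·5 - 2·(-5) = 0
u_4 = -2·0 - 2·(-4) = 8
u_5 = -2·8 - 2·5 = -26
u_6 = -2·(-26) - 2·0 = 52
u_7 = -2·52 - 2·8 = -120
u_8 = -2·(-120) - 2·(-26) = 292
u_9 = -2·292 - 2·52 = -688

-688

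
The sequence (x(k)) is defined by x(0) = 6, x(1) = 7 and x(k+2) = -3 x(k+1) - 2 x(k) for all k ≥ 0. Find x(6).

-813

x(2) = -3(7) - 2(6) = -33
x(3) = -3(-33) - 2(7) = 85
x(4) = -3(85) - 2(-33) = -189
x(5) = -3(-189) - 2(85) = 397
x(6) = -3(397) - 2(-189) = -813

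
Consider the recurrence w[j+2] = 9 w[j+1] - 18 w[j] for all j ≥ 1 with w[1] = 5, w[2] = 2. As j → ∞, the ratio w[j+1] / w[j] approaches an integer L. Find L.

The characteristic equation is r^2 - 9r + 18 = 0, which factors as (r - 6)(r - 3) = 0.
So the roots are 6 and 3. Since |6| > |3| and the coefficient of 6^j is non-zero, the ratio tends to 6.

6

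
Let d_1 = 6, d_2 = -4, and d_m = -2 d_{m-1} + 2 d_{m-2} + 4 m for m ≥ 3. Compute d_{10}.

-27680

d_3 = -2(-4) + 2(6) + 12 = 32
d_4 = -2(32) + 2(-4) + 16 = -56
d_5 = -2(-56) + 2(32) + 20 = 196
d_6 = -2(196) + 2(-56) + 24 = -480
d_7 = -2(-480) + 2(196) + 28 = 1380
d_8 = -2(1380) + 2(-480) + 32 = -3688
d_9 = -2(-3688) + 2(1380) + 36 = 10172
d_{10} = -2(10172) + 2(-3688) + 40 = -27680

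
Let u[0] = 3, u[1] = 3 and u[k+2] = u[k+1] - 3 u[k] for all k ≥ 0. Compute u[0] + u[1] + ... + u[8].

-252

u[2] = 3 - 3*3 = -6
u[3] = (-6) - 3*3 = -15
u[4] = (-15) - 3*(-6) = 3
u[5] = 3 - 3*(-15) = 48
u[6] = 48 - 3*3 = 39
u[7] = 39 - 3*48 = -105
u[8] = (-105) - 3*39 = -222
Sum = 3 + 3 + (-6) + (-15) + 3 + 48 + 39 + (-105) + (-222) = -252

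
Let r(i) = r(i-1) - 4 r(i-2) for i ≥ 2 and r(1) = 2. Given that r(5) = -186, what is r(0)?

-7

Let r(0) = z.
r(2) = 2 - 4z
r(3) = -6 - 4z
r(4) = -14 + 12z
r(5) = 10 + 28z
So 10 + 28z = -186, giving z = -7.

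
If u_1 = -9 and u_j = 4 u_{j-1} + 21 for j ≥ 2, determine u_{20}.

-549755813895

The fixed point is 21/(1 - 4) = -7, so u_j + 7 = 4(u_{j-1} + 7).
Hence u_j = -2·4^{j-1} - 7.
u_{20} = -2·4^{19} - 7 = -2·274877906944 - 7 = -549755813895.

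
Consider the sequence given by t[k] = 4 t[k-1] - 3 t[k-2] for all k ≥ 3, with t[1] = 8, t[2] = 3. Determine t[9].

t[3] = 4·3 - 3·8 = -12
t[4] = 4·(-12) - 3·3 = -57
t[5] = 4·(-57) - 3·(-12) = -192
t[6] = 4·(-192) - 3·(-57) = -597
t[7] = 4·(-597) - 3·(-192) = -1812
t[8] = 4·(-1812) - 3·(-597) = -5457
t[9] = 4·(-5457) - 3·(-1812) = -16392

-16392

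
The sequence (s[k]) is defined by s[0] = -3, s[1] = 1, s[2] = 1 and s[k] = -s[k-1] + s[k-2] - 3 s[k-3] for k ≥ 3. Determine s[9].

s[3] = -1 + 1 - 3·(-3) = 9
s[4] = -9 + 1 - 3·1 = -11
s[5] = -(-11) + 9 - 3·1 = 17
s[6] = -17 + (-11) - 3·9 = -55
s[7] = -(-55) + 17 - 3·(-11) = 105
s[8] = -105 + (-55) - 3·17 = -211
s[9] = -(-211) + 105 - 3·(-55) = 481

481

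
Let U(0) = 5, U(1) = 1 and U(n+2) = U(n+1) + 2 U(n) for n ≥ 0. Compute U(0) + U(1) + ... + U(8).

U(2) = 1 + 2·5 = 11
U(3) = 11 + 2·1 = 13
U(4) = 13 + 2·11 = 35
U(5) = 35 + 2·13 = 61
U(6) = 61 + 2·35 = 131
U(7) = 131 + 2·61 = 253
U(8) = 253 + 2·131 = 515
Sum = 5 + 1 + 11 + 13 + 35 + 61 + 131 + 253 + 515 = 1025

1025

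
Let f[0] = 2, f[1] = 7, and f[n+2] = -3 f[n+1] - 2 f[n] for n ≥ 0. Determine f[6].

-565

f[2] = -3*7 - 2*2 = -25
f[3] = -3*(-25) - 2*7 = 61
f[4] = -3*61 - 2*(-25) = -133
f[5] = -3*(-133) - 2*61 = 277
f[6] = -3*277 - 2*(-133) = -565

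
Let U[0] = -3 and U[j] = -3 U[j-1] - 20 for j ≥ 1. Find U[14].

The fixed point is -20/(1 + 3) = -5, so U[j] + 5 = -3(U[j-1] + 5).
Hence U[j] = 2·(-3)^j - 5.
U[14] = 2·(-3)^{14} - 5 = 2·4782969 - 5 = 9565933.

9565933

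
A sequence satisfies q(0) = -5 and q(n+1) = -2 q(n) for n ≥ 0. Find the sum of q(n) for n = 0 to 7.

425

q(1) = -2·(-5) = 10
q(2) = -2·10 = -20
q(3) = -2·(-20) = 40
q(4) = -2·40 = -80
q(5) = -2·(-80) = 160
q(6) = -2·160 = -320
q(7) = -2·(-320) = 640
Sum = (-5) + 10 + (-20) + 40 + (-80) + 160 + (-320) + 640 = 425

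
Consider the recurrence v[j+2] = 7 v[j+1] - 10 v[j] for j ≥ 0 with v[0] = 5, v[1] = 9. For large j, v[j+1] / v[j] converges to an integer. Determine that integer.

The characteristic equation is r^2 - 7r + 10 = 0, which factors as (r - 5)(r - 2) = 0.
So the roots are 5 and 2. Since |5| > |2| and the coefficient of 5^j is non-zero, the ratio tends to 5.

5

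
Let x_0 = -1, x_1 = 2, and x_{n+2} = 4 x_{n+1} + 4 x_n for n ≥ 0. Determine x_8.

x_2 = 4·2 + 4·(-1) = 4
x_3 = 4·4 + 4·2 = 24
x_4 = 4·24 + 4·4 = 112
x_5 = 4·112 + 4·24 = 544
x_6 = 4·544 + 4·112 = 2624
x_7 = 4·2624 + 4·544 = 12672
x_8 = 4·12672 + 4·2624 = 61184

61184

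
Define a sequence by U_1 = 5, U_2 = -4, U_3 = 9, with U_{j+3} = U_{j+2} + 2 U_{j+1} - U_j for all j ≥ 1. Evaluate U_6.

1

U_4 = 9 + 2*(-4) - 5 = -4
U_5 = (-4) + 2*9 - (-4) = 18
U_6 = 18 + 2*(-4) - 9 = 1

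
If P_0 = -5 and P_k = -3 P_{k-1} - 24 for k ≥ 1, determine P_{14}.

The fixed point is -24/(1 + 3) = -6, so P_k + 6 = -3(P_{k-1} + 6).
Hence P_k = 1·(-3)^k - 6.
P_{14} = 1·(-3)^{14} - 6 = 1·4782969 - 6 = 4782963.

4782963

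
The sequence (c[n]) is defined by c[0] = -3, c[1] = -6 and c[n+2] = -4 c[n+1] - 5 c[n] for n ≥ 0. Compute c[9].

12234

c[2] = -4·(-6) - 5·(-3) = 39
c[3] = -4·39 - 5·(-6) = -126
c[4] = -4·(-126) - 5·39 = 309
c[5] = -4·309 - 5·(-126) = -606
c[6] = -4·(-606) - 5·309 = 879
c[7] = -4·879 - 5·(-606) = -486
c[8] = -4·(-486) - 5·879 = -2451
c[9] = -4·(-2451) - 5·(-486) = 12234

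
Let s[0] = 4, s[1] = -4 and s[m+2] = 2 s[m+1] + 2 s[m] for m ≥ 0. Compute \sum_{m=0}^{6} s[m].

-200

s[2] = 2(-4) + 2(4) = 0
s[3] = 2(0) + 2(-4) = -8
s[4] = 2(-8) + 2(0) = -16
s[5] = 2(-16) + 2(-8) = -48
s[6] = 2(-48) + 2(-16) = -128
Sum = 4 + (-4) + 0 + (-8) + (-16) + (-48) + (-128) = -200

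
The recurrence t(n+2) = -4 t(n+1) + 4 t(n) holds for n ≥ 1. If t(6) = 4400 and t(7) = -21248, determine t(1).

-3

Rearranging, t(n-2) = (t(n) + 4 t(n-1)) / 4.
t(5) = (-21248 + 4(4400)) / 4 = -3648/4 = -912
t(4) = (4400 + 4(-912)) / 4 = 752/4 = 188
t(3) = (-912 + 4(188)) / 4 = -160/4 = -40
t(2) = (188 + 4(-40)) / 4 = 28/4 = 7
t(1) = (-40 + 4(7)) / 4 = -12/4 = -3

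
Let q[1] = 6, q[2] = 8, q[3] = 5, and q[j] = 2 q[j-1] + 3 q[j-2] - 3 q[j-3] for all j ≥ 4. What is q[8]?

526

q[4] = 2*5 + 3*8 - 3*6 = 16
q[5] = 2*16 + 3*5 - 3*8 = 23
q[6] = 2*23 + 3*16 - 3*5 = 79
q[7] = 2*79 + 3*23 - 3*16 = 179
q[8] = 2*179 + 3*79 - 3*23 = 526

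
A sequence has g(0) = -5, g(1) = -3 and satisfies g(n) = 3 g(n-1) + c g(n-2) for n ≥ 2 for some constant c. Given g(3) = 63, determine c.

g(2) = -9 - 5c
g(3) = -27 - 18c
So -27 - 18c = 63, giving c = -5.

-5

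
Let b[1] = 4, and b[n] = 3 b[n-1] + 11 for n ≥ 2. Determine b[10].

186983

b[2] = 3(4) + 11 = 23
b[3] = 3(23) + 11 = 80
b[4] = 3(80) + 11 = 251
b[5] = 3(251) + 11 = 764
b[6] = 3(764) + 11 = 2303
b[7] = 3(2303) + 11 = 6920
b[8] = 3(6920) + 11 = 20771
b[9] = 3(20771) + 11 = 62324
b[10] = 3(62324) + 11 = 186983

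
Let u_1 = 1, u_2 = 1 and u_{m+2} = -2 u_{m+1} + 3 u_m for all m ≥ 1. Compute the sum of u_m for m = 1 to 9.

u_3 = -2(1) + 3(1) = 1
u_4 = -2(1) + 3(1) = 1
u_5 = -2(1) + 3(1) = 1
u_6 = -2(1) + 3(1) = 1
u_7 = -2(1) + 3(1) = 1
u_8 = -2(1) + 3(1) = 1
u_9 = -2(1) + 3(1) = 1
Sum = 1 + 1 + 1 + 1 + 1 + 1 + 1 + 1 + 1 = 9

9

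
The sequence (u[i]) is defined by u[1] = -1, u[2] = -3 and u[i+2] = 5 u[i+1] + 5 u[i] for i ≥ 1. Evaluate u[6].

-3950

u[3] = 5(-3) + 5(-1) = -20
u[4] = 5(-20) + 5(-3) = -115
u[5] = 5(-115) + 5(-20) = -675
u[6] = 5(-675) + 5(-115) = -3950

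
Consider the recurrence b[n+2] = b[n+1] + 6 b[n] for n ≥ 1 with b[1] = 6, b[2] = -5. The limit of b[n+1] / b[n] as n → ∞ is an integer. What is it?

3

The characteristic equation is r^2 - r - 6 = 0, which factors as (r - 3)(r + 2) = 0.
So the roots are 3 and -2. Since |3| > |-2| and the coefficient of 3^n is non-zero, the ratio tends to 3.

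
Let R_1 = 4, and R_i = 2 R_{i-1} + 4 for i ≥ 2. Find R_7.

508

R_2 = 2·4 + 4 = 12
R_3 = 2·12 + 4 = 28
R_4 = 2·28 + 4 = 60
R_5 = 2·60 + 4 = 124
R_6 = 2·124 + 4 = 252
R_7 = 2·252 + 4 = 508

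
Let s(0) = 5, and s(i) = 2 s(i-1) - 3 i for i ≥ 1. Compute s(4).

s(1) = 2*5 - 3 = 7
s(2) = 2*7 - 6 = 8
s(3) = 2*8 - 9 = 7
s(4) = 2*7 - 12 = 2

2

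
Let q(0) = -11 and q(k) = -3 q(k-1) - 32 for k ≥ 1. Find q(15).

The fixed point is -32/(1 + 3) = -8, so q(k) + 8 = -3(q(k-1) + 8).
Hence q(k) = -3·(-3)^k - 8.
q(15) = -3·(-3)^{15} - 8 = -3·-14348907 - 8 = 43046713.

43046713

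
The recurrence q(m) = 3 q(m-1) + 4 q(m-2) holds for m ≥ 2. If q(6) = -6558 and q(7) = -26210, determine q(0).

-6

Rearranging, q(m-2) = (q(m) - 3 q(m-1)) / 4.
q(5) = (-26210 - 3(-6558)) / 4 = -6536/4 = -1634
q(4) = (-6558 - 3(-1634)) / 4 = -1656/4 = -414
q(3) = (-1634 - 3(-414)) / 4 = -392/4 = -98
q(2) = (-414 - 3(-98)) / 4 = -120/4 = -30
q(1) = (-98 - 3(-30)) / 4 = -8/4 = -2
q(0) = (-30 - 3(-2)) / 4 = -24/4 = -6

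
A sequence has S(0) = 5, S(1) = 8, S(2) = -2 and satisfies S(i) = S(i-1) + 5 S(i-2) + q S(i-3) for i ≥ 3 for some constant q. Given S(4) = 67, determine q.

3

S(3) = 38 + 5q
S(4) = 28 + 13q
So 28 + 13q = 67, giving q = 3.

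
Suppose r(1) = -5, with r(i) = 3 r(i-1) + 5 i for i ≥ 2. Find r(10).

24575

r(2) = 3*(-5) + 10 = -5
r(3) = 3*(-5) + 15 = 0
r(4) = 3*0 + 20 = 20
r(5) = 3*20 + 25 = 85
r(6) = 3*85 + 30 = 285
r(7) = 3*285 + 35 = 890
r(8) = 3*890 + 40 = 2710
r(9) = 3*2710 + 45 = 8175
r(10) = 3*8175 + 50 = 24575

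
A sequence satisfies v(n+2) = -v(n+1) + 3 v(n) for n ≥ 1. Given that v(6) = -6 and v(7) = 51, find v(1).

3

Rearranging, v(n-2) = (v(n) + v(n-1)) / 3.
v(5) = (51 + (-6)) / 3 = 45/3 = 15
v(4) = (-6 + 15) / 3 = 9/3 = 3
v(3) = (15 + 3) / 3 = 18/3 = 6
v(2) = (3 + 6) / 3 = 9/3 = 3
v(1) = (6 + 3) / 3 = 9/3 = 3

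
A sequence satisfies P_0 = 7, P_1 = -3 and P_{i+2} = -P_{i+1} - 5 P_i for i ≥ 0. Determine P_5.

-348

P_2 = -(-3) - 5*7 = -32
P_3 = -(-32) - 5*(-3) = 47
P_4 = -47 - 5*(-32) = 113
P_5 = -113 - 5*47 = -348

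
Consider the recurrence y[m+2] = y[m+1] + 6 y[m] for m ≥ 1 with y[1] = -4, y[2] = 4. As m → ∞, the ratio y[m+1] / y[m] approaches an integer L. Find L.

The characteristic equation is r^2 - r - 6 = 0, which factors as (r - 3)(r + 2) = 0.
So the roots are 3 and -2. Since |3| > |-2| and the coefficient of 3^m is non-zero, the ratio tends to 3.

3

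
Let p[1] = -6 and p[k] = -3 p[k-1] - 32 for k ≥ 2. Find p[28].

The fixed point is -32/(1 + 3) = -8, so p[k] + 8 = -3(p[k-1] + 8).
Hence p[k] = 2·(-3)^{k-1} - 8.
p[28] = 2·(-3)^{27} - 8 = 2·-7625597484987 - 8 = -15251194969982.

-15251194969982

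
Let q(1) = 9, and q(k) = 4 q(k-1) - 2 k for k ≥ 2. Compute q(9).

q(2) = 4*9 - 4 = 32
q(3) = 4*32 - 6 = 122
q(4) = 4*122 - 8 = 480
q(5) = 4*480 - 10 = 1910
q(6) = 4*1910 - 12 = 7628
q(7) = 4*7628 - 14 = 30498
q(8) = 4*30498 - 16 = 121976
q(9) = 4*121976 - 18 = 487886

487886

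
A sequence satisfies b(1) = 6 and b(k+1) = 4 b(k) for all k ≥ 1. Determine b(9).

393216

b(2) = 4·6 = 24
b(3) = 4·24 = 96
b(4) = 4·96 = 384
b(5) = 4·384 = 1536
b(6) = 4·1536 = 6144
b(7) = 4·6144 = 24576
b(8) = 4·24576 = 98304
b(9) = 4·98304 = 393216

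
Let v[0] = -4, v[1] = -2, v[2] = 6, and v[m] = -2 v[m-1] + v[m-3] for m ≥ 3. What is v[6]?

v[3] = -2*6 + (-4) = -16
v[4] = -2*(-16) + (-2) = 30
v[5] = -2*30 + 6 = -54
v[6] = -2*(-54) + (-16) = 92

92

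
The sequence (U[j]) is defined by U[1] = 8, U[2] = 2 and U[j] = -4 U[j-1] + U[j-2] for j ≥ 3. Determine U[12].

196418

U[3] = -4*2 + 8 = 0
U[4] = -4*0 + 2 = 2
U[5] = -4*2 + 0 = -8
U[6] = -4*(-8) + 2 = 34
U[7] = -4*34 + (-8) = -144
U[8] = -4*(-144) + 34 = 610
U[9] = -4*610 + (-144) = -2584
U[10] = -4*(-2584) + 610 = 10946
U[11] = -4*10946 + (-2584) = -46368
U[12] = -4*(-46368) + 10946 = 196418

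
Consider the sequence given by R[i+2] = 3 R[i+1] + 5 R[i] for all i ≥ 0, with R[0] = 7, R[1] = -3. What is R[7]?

22593

R[2] = 3*(-3) + 5*7 = 26
R[3] = 3*26 + 5*(-3) = 63
R[4] = 3*63 + 5*26 = 319
R[5] = 3*319 + 5*63 = 1272
R[6] = 3*1272 + 5*319 = 5411
R[7] = 3*5411 + 5*1272 = 22593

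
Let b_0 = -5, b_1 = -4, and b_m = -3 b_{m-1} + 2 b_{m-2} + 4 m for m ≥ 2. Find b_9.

-61566

b_2 = -3(-4) + 2(-5) + 8 = 10
b_3 = -3(10) + 2(-4) + 12 = -26
b_4 = -3(-26) + 2(10) + 16 = 114
b_5 = -3(114) + 2(-26) + 20 = -374
b_6 = -3(-374) + 2(114) + 24 = 1374
b_7 = -3(1374) + 2(-374) + 28 = -4842
b_8 = -3(-4842) + 2(1374) + 32 = 17306
b_9 = -3(17306) + 2(-4842) + 36 = -61566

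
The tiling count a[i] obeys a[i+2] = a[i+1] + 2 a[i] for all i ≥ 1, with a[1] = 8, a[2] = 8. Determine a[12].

a[3] = 8 + 2*8 = 24
a[4] = 24 + 2*8 = 40
a[5] = 40 + 2*24 = 88
a[6] = 88 + 2*40 = 168
a[7] = 168 + 2*88 = 344
a[8] = 344 + 2*168 = 680
a[9] = 680 + 2*344 = 1368
a[10] = 1368 + 2*680 = 2728
a[11] = 2728 + 2*1368 = 5464
a[12] = 5464 + 2*2728 = 10920

10920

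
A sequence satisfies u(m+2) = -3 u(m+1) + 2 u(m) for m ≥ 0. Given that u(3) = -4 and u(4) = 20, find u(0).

8

Rearranging, u(m-2) = (u(m) + 3 u(m-1)) / 2.
u(2) = (20 + 3*(-4)) / 2 = 8/2 = 4
u(1) = (-4 + 3*4) / 2 = 8/2 = 4
u(0) = (4 + 3*4) / 2 = 16/2 = 8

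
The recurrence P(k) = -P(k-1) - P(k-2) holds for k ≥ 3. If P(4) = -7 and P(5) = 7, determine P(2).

Rearranging, P(k-2) = -(P(k) + P(k-1)).
P(3) = -(7 + (-7)) = 0
P(2) = -(-7 + 0) = 7

7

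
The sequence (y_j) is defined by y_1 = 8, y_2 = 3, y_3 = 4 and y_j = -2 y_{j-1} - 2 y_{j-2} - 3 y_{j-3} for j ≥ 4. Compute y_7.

y_4 = -2*4 - 2*3 - 3*8 = -38
y_5 = -2*(-38) - 2*4 - 3*3 = 59
y_6 = -2*59 - 2*(-38) - 3*4 = -54
y_7 = -2*(-54) - 2*59 - 3*(-38) = 104

104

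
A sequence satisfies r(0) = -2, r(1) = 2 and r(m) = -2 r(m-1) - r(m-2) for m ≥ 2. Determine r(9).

r(2) = -2*2 - (-2) = -2
r(3) = -2*(-2) - 2 = 2
r(4) = -2*2 - (-2) = -2
r(5) = -2*(-2) - 2 = 2
r(6) = -2*2 - (-2) = -2
r(7) = -2*(-2) - 2 = 2
r(8) = -2*2 - (-2) = -2
r(9) = -2*(-2) - 2 = 2

2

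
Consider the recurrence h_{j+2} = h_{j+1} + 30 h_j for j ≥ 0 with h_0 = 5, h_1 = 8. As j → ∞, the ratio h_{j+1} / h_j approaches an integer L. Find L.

6

The characteristic equation is r^2 - r - 30 = 0, which factors as (r - 6)(r + 5) = 0.
So the roots are 6 and -5. Since |6| > |-5| and the coefficient of 6^j is non-zero, the ratio tends to 6.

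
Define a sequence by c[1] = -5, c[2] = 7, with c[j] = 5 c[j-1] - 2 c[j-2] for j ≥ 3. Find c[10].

c[3] = 5*7 - 2*(-5) = 45
c[4] = 5*45 - 2*7 = 211
c[5] = 5*211 - 2*45 = 965
c[6] = 5*965 - 2*211 = 4403
c[7] = 5*4403 - 2*965 = 20085
c[8] = 5*20085 - 2*4403 = 91619
c[9] = 5*91619 - 2*20085 = 417925
c[10] = 5*417925 - 2*91619 = 1906387

1906387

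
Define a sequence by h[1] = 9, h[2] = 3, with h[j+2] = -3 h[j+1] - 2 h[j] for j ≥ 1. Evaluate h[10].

6123

h[3] = -3*3 - 2*9 = -27
h[4] = -3*(-27) - 2*3 = 75
h[5] = -3*75 - 2*(-27) = -171
h[6] = -3*(-171) - 2*75 = 363
h[7] = -3*363 - 2*(-171) = -747
h[8] = -3*(-747) - 2*363 = 1515
h[9] = -3*1515 - 2*(-747) = -3051
h[10] = -3*(-3051) - 2*1515 = 6123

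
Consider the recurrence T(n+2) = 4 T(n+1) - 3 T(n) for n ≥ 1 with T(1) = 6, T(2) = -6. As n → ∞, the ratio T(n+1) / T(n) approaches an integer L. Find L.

3

The characteristic equation is r^2 - 4r + 3 = 0, which factors as (r - 3)(r - 1) = 0.
So the roots are 3 and 1. Since |3| > |1| and the coefficient of 3^n is non-zero, the ratio tends to 3.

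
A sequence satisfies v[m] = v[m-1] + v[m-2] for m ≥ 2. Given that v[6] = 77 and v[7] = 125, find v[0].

1

Rearranging, v[m-2] = v[m] - v[m-1].
v[5] = 125 - 77 = 48
v[4] = 77 - 48 = 29
v[3] = 48 - 29 = 19
v[2] = 29 - 19 = 10
v[1] = 19 - 10 = 9
v[0] = 10 - 9 = 1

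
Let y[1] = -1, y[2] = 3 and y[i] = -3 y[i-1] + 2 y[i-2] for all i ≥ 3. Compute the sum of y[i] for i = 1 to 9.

-17461

y[3] = -3·3 + 2·(-1) = -11
y[4] = -3·(-11) + 2·3 = 39
y[5] = -3·39 + 2·(-11) = -139
y[6] = -3·(-139) + 2·39 = 495
y[7] = -3·495 + 2·(-139) = -1763
y[8] = -3·(-1763) + 2·495 = 6279
y[9] = -3·6279 + 2·(-1763) = -22363
Sum = (-1) + 3 + (-11) + 39 + (-139) + 495 + (-1763) + 6279 + (-22363) = -17461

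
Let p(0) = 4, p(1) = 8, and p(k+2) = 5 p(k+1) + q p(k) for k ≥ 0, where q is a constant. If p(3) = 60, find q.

-5

p(2) = 40 + 4q
p(3) = 200 + 28q
So 200 + 28q = 60, giving q = -5.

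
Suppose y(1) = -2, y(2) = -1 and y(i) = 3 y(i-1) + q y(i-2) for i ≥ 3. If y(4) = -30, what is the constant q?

3

y(3) = -3 - 2q
y(4) = -9 - 7q
So -9 - 7q = -30, giving q = 3.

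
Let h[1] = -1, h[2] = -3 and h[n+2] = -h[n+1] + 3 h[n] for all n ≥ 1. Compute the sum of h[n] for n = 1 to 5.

h[3] = -(-3) + 3·(-1) = 0
h[4] = -0 + 3·(-3) = -9
h[5] = -(-9) + 3·0 = 9
Sum = (-1) + (-3) + 0 + (-9) + 9 = -4

-4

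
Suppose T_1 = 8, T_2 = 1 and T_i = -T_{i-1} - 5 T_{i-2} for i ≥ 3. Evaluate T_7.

T_3 = -1 - 5*8 = -41
T_4 = -(-41) - 5*1 = 36
T_5 = -36 - 5*(-41) = 169
T_6 = -169 - 5*36 = -349
T_7 = -(-349) - 5*169 = -496

-496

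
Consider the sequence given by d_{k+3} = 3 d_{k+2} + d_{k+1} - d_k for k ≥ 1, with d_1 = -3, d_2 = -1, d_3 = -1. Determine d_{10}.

-961

d_4 = 3(-1) + (-1) - (-3) = -1
d_5 = 3(-1) + (-1) - (-1) = -3
d_6 = 3(-3) + (-1) - (-1) = -9
d_7 = 3(-9) + (-3) - (-1) = -29
d_8 = 3(-29) + (-9) - (-3) = -93
d_9 = 3(-93) + (-29) - (-9) = -299
d_{10} = 3(-299) + (-93) - (-29) = -961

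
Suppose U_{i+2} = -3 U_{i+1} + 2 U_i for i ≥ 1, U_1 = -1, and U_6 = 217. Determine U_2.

Let U_2 = w.
U_3 = -2 - 3w
U_4 = 6 + 11w
U_5 = -22 - 39w
U_6 = 78 + 139w
So 78 + 139w = 217, giving w = 1.

1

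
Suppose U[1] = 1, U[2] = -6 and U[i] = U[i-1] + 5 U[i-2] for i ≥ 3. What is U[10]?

-9811

U[3] = (-6) + 5·1 = -1
U[4] = (-1) + 5·(-6) = -31
U[5] = (-31) + 5·(-1) = -36
U[6] = (-36) + 5·(-31) = -191
U[7] = (-191) + 5·(-36) = -371
U[8] = (-371) + 5·(-191) = -1326
U[9] = (-1326) + 5·(-371) = -3181
U[10] = (-3181) + 5·(-1326) = -9811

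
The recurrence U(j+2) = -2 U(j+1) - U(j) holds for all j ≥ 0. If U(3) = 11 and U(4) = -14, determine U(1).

Rearranging, U(j-2) = -(U(j) + 2 U(j-1)).
U(2) = -(-14 + 2(11)) = -8
U(1) = -(11 + 2(-8)) = 5

5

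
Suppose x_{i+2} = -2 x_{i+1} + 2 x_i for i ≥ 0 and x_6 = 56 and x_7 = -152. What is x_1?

1

Rearranging, x_{i-2} = (x_i + 2 x_{i-1}) / 2.
x_5 = (-152 + 2(56)) / 2 = -40/2 = -20
x_4 = (56 + 2(-20)) / 2 = 16/2 = 8
x_3 = (-20 + 2(8)) / 2 = -4/2 = -2
x_2 = (8 + 2(-2)) / 2 = 4/2 = 2
x_1 = (-2 + 2(2)) / 2 = 2/2 = 1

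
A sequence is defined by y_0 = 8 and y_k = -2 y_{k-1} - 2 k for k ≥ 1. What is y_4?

132

y_1 = -2(8) - 2 = -18
y_2 = -2(-18) - 4 = 32
y_3 = -2(32) - 6 = -70
y_4 = -2(-70) - 8 = 132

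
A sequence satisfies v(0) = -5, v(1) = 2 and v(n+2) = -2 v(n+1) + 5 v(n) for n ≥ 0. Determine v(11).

1552988

v(2) = -2·2 + 5·(-5) = -29
v(3) = -2·(-29) + 5·2 = 68
v(4) = -2·68 + 5·(-29) = -281
v(5) = -2·(-281) + 5·68 = 902
v(6) = -2·902 + 5·(-281) = -3209
v(7) = -2·(-3209) + 5·902 = 10928
v(8) = -2·10928 + 5·(-3209) = -37901
v(9) = -2·(-37901) + 5·10928 = 130442
v(10) = -2·130442 + 5·(-37901) = -450389
v(11) = -2·(-450389) + 5·130442 = 1552988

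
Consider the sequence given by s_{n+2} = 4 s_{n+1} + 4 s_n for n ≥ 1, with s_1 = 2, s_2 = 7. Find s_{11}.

s_3 = 4*7 + 4*2 = 36
s_4 = 4*36 + 4*7 = 172
s_5 = 4*172 + 4*36 = 832
s_6 = 4*832 + 4*172 = 4016
s_7 = 4*4016 + 4*832 = 19392
s_8 = 4*19392 + 4*4016 = 93632
s_9 = 4*93632 + 4*19392 = 452096
s_{10} = 4*452096 + 4*93632 = 2182912
s_{11} = 4*2182912 + 4*452096 = 10540032

10540032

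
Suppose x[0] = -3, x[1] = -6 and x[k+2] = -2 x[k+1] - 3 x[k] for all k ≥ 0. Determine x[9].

x[2] = -2(-6) - 3(-3) = 21
x[3] = -2(21) - 3(-6) = -24
x[4] = -2(-24) - 3(21) = -15
x[5] = -2(-15) - 3(-24) = 102
x[6] = -2(102) - 3(-15) = -159
x[7] = -2(-159) - 3(102) = 12
x[8] = -2(12) - 3(-159) = 453
x[9] = -2(453) - 3(12) = -942

-942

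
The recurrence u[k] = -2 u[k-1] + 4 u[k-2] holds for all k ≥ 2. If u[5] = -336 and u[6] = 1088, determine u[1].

Rearranging, u[k-2] = (u[k] + 2 u[k-1]) / 4.
u[4] = (1088 + 2(-336)) / 4 = 416/4 = 104
u[3] = (-336 + 2(104)) / 4 = -128/4 = -32
u[2] = (104 + 2(-32)) / 4 = 40/4 = 10
u[1] = (-32 + 2(10)) / 4 = -12/4 = -3

-3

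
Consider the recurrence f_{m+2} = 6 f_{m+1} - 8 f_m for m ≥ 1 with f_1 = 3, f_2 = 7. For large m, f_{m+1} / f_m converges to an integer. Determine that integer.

4

The characteristic equation is r^2 - 6r + 8 = 0, which factors as (r - 4)(r - 2) = 0.
So the roots are 4 and 2. Since |4| > |2| and the coefficient of 4^m is non-zero, the ratio tends to 4.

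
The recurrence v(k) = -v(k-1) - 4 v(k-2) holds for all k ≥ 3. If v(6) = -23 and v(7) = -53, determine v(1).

1

Rearranging, v(k-2) = (v(k) + v(k-1)) / -4.
v(5) = (-53 + (-23)) / -4 = -76/-4 = 19
v(4) = (-23 + 19) / -4 = -4/-4 = 1
v(3) = (19 + 1) / -4 = 20/-4 = -5
v(2) = (1 + (-5)) / -4 = -4/-4 = 1
v(1) = (-5 + 1) / -4 = -4/-4 = 1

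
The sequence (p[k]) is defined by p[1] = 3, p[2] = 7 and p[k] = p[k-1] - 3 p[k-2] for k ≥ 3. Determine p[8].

p[3] = 7 - 3·3 = -2
p[4] = (-2) - 3·7 = -23
p[5] = (-23) - 3·(-2) = -17
p[6] = (-17) - 3·(-23) = 52
p[7] = 52 - 3·(-17) = 103
p[8] = 103 - 3·52 = -53

-53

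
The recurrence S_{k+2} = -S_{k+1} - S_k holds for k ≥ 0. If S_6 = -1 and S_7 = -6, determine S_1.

Rearranging, S_{k-2} = -(S_k + S_{k-1}).
S_5 = -(-6 + (-1)) = 7
S_4 = -(-1 + 7) = -6
S_3 = -(7 + (-6)) = -1
S_2 = -(-6 + (-1)) = 7
S_1 = -(-1 + 7) = -6

-6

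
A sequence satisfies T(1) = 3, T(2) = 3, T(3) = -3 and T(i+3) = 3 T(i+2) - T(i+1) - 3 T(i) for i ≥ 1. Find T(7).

T(4) = 3·(-3) - 3 - 3·3 = -21
T(5) = 3·(-21) - (-3) - 3·3 = -69
T(6) = 3·(-69) - (-21) - 3·(-3) = -177
T(7) = 3·(-177) - (-69) - 3·(-21) = -399

-399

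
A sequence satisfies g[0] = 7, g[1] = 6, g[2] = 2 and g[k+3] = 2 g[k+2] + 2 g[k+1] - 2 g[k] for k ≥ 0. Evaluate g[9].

g[3] = 2(2) + 2(6) - 2(7) = 2
g[4] = 2(2) + 2(2) - 2(6) = -4
g[5] = 2(-4) + 2(2) - 2(2) = -8
g[6] = 2(-8) + 2(-4) - 2(2) = -28
g[7] = 2(-28) + 2(-8) - 2(-4) = -64
g[8] = 2(-64) + 2(-28) - 2(-8) = -168
g[9] = 2(-168) + 2(-64) - 2(-28) = -408

-408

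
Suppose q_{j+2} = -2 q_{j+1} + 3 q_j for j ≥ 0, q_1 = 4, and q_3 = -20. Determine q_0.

Let q_0 = y.
q_2 = -8 + 3y
q_3 = 28 - 6y
So 28 - 6y = -20, giving y = 8.

8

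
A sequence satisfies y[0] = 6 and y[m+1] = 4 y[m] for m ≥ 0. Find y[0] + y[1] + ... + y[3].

y[1] = 4*6 = 24
y[2] = 4*24 = 96
y[3] = 4*96 = 384
Sum = 6 + 24 + 96 + 384 = 510

510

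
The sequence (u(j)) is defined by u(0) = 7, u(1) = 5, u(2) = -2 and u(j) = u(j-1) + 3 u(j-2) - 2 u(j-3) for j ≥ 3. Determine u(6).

u(3) = (-2) + 3·5 - 2·7 = -1
u(4) = (-1) + 3·(-2) - 2·5 = -17
u(5) = (-17) + 3·(-1) - 2·(-2) = -16
u(6) = (-16) + 3·(-17) - 2·(-1) = -65

-65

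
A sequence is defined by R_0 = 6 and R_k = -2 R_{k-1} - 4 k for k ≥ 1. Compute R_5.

R_1 = -2·6 - 4 = -16
R_2 = -2·(-16) - 8 = 24
R_3 = -2·24 - 12 = -60
R_4 = -2·(-60) - 16 = 104
R_5 = -2·104 - 20 = -228

-228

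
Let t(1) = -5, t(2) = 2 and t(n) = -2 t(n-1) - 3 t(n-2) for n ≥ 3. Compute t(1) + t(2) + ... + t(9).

t(3) = -2*2 - 3*(-5) = 11
t(4) = -2*11 - 3*2 = -28
t(5) = -2*(-28) - 3*11 = 23
t(6) = -2*23 - 3*(-28) = 38
t(7) = -2*38 - 3*23 = -145
t(8) = -2*(-145) - 3*38 = 176
t(9) = -2*176 - 3*(-145) = 83
Sum = (-5) + 2 + 11 + (-28) + 23 + 38 + (-145) + 176 + 83 = 155

155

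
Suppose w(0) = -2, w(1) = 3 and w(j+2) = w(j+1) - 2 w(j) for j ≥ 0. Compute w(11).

25

w(2) = 3 - 2*(-2) = 7
w(3) = 7 - 2*3 = 1
w(4) = 1 - 2*7 = -13
w(5) = (-13) - 2*1 = -15
w(6) = (-15) - 2*(-13) = 11
w(7) = 11 - 2*(-15) = 41
w(8) = 41 - 2*11 = 19
w(9) = 19 - 2*41 = -63
w(10) = (-63) - 2*19 = -101
w(11) = (-101) - 2*(-63) = 25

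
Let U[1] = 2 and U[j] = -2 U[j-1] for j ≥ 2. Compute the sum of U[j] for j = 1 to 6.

U[2] = -2(2) = -4
U[3] = -2(-4) = 8
U[4] = -2(8) = -16
U[5] = -2(-16) = 32
U[6] = -2(32) = -64
Sum = 2 + (-4) + 8 + (-16) + 32 + (-64) = -42

-42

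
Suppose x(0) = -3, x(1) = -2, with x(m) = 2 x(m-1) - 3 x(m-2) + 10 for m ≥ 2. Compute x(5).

x(2) = 2·(-2) - 3·(-3) + 10 = 15
x(3) = 2·15 - 3·(-2) + 10 = 46
x(4) = 2·46 - 3·15 + 10 = 57
x(5) = 2·57 - 3·46 + 10 = -14

-14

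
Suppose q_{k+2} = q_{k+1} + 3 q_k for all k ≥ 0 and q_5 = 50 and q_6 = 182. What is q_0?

Rearranging, q_{k-2} = (q_k - q_{k-1}) / 3.
q_4 = (182 - 50) / 3 = 132/3 = 44
q_3 = (50 - 44) / 3 = 6/3 = 2
q_2 = (44 - 2) / 3 = 42/3 = 14
q_1 = (2 - 14) / 3 = -12/3 = -4
q_0 = (14 - (-4)) / 3 = 18/3 = 6

6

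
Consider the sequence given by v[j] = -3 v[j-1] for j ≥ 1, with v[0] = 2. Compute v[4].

162

v[1] = -3*2 = -6
v[2] = -3*(-6) = 18
v[3] = -3*18 = -54
v[4] = -3*(-54) = 162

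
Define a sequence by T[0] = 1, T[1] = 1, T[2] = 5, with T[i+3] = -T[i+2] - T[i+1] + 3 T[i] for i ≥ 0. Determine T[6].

T[3] = -5 - 1 + 3(1) = -3
T[4] = -(-3) - 5 + 3(1) = 1
T[5] = -1 - (-3) + 3(5) = 17
T[6] = -17 - 1 + 3(-3) = -27

-27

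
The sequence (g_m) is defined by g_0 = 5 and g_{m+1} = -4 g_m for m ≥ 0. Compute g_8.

g_1 = -4(5) = -20
g_2 = -4(-20) = 80
g_3 = -4(80) = -320
g_4 = -4(-320) = 1280
g_5 = -4(1280) = -5120
g_6 = -4(-5120) = 20480
g_7 = -4(20480) = -81920
g_8 = -4(-81920) = 327680

327680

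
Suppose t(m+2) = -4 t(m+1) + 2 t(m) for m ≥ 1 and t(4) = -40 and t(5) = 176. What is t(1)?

-4

Rearranging, t(m-2) = (t(m) + 4 t(m-1)) / 2.
t(3) = (176 + 4*(-40)) / 2 = 16/2 = 8
t(2) = (-40 + 4*8) / 2 = -8/2 = -4
t(1) = (8 + 4*(-4)) / 2 = -8/2 = -4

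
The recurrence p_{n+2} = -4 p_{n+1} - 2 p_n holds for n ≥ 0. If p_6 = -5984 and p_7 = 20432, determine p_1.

6

Rearranging, p_{n-2} = (p_n + 4 p_{n-1}) / -2.
p_5 = (20432 + 4·(-5984)) / -2 = -3504/-2 = 1752
p_4 = (-5984 + 4·1752) / -2 = 1024/-2 = -512
p_3 = (1752 + 4·(-512)) / -2 = -296/-2 = 148
p_2 = (-512 + 4·148) / -2 = 80/-2 = -40
p_1 = (148 + 4·(-40)) / -2 = -12/-2 = 6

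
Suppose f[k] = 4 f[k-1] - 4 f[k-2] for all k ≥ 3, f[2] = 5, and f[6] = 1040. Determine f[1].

Let f[1] = z.
f[3] = 20 - 4z
f[4] = 60 - 16z
f[5] = 160 - 48z
f[6] = 400 - 128z
So 400 - 128z = 1040, giving z = -5.

-5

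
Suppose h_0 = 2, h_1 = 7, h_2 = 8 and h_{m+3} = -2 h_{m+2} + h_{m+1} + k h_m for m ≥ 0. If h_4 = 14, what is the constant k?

-4

h_3 = -9 + 2k
h_4 = 26 + 3k
So 26 + 3k = 14, giving k = -4.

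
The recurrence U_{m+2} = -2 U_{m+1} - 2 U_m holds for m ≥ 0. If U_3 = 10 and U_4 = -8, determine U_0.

2

Rearranging, U_{m-2} = (U_m + 2 U_{m-1}) / -2.
U_2 = (-8 + 2·10) / -2 = 12/-2 = -6
U_1 = (10 + 2·(-6)) / -2 = -2/-2 = 1
U_0 = (-6 + 2·1) / -2 = -4/-2 = 2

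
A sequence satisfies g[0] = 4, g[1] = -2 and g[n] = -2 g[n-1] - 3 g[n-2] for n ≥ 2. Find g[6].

112

g[2] = -2(-2) - 3(4) = -8
g[3] = -2(-8) - 3(-2) = 22
g[4] = -2(22) - 3(-8) = -20
g[5] = -2(-20) - 3(22) = -26
g[6] = -2(-26) - 3(-20) = 112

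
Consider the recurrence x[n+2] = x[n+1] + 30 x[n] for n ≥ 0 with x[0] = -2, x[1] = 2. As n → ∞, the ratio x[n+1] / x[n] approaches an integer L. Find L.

6

The characteristic equation is r^2 - r - 30 = 0, which factors as (r - 6)(r + 5) = 0.
So the roots are 6 and -5. Since |6| > |-5| and the coefficient of 6^n is non-zero, the ratio tends to 6.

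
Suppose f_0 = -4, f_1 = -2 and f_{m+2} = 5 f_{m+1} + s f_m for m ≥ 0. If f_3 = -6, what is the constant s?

f_2 = -10 - 4s
f_3 = -50 - 22s
So -50 - 22s = -6, giving s = -2.

-2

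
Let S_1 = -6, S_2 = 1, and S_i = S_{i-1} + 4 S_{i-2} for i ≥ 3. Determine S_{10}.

S_3 = 1 + 4*(-6) = -23
S_4 = (-23) + 4*1 = -19
S_5 = (-19) + 4*(-23) = -111
S_6 = (-111) + 4*(-19) = -187
S_7 = (-187) + 4*(-111) = -631
S_8 = (-631) + 4*(-187) = -1379
S_9 = (-1379) + 4*(-631) = -3903
S_{10} = (-3903) + 4*(-1379) = -9419

-9419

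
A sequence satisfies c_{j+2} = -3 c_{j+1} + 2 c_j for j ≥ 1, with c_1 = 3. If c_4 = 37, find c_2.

5

Let c_2 = w.
c_3 = 6 - 3w
c_4 = -18 + 11w
So -18 + 11w = 37, giving w = 5.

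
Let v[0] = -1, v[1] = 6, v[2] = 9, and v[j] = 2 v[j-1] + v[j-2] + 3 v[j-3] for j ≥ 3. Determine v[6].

504

v[3] = 2·9 + 6 + 3·(-1) = 21
v[4] = 2·21 + 9 + 3·6 = 69
v[5] = 2·69 + 21 + 3·9 = 186
v[6] = 2·186 + 69 + 3·21 = 504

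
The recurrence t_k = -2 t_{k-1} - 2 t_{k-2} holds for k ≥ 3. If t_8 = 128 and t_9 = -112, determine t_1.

Rearranging, t_{k-2} = (t_k + 2 t_{k-1}) / -2.
t_7 = (-112 + 2(128)) / -2 = 144/-2 = -72
t_6 = (128 + 2(-72)) / -2 = -16/-2 = 8
t_5 = (-72 + 2(8)) / -2 = -56/-2 = 28
t_4 = (8 + 2(28)) / -2 = 64/-2 = -32
t_3 = (28 + 2(-32)) / -2 = -36/-2 = 18
t_2 = (-32 + 2(18)) / -2 = 4/-2 = -2
t_1 = (18 + 2(-2)) / -2 = 14/-2 = -7

-7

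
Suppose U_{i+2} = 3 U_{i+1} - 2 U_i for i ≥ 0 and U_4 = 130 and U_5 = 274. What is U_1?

Rearranging, U_{i-2} = (U_i - 3 U_{i-1}) / -2.
U_3 = (274 - 3(130)) / -2 = -116/-2 = 58
U_2 = (130 - 3(58)) / -2 = -44/-2 = 22
U_1 = (58 - 3(22)) / -2 = -8/-2 = 4

4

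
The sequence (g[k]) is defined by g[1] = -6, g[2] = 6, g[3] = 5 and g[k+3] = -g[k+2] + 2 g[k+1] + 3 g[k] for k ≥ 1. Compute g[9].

g[4] = -5 + 2*6 + 3*(-6) = -11
g[5] = -(-11) + 2*5 + 3*6 = 39
g[6] = -39 + 2*(-11) + 3*5 = -46
g[7] = -(-46) + 2*39 + 3*(-11) = 91
g[8] = -91 + 2*(-46) + 3*39 = -66
g[9] = -(-66) + 2*91 + 3*(-46) = 110

110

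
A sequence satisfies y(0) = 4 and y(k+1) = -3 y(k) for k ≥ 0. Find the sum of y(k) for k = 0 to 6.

2188

y(1) = -3(4) = -12
y(2) = -3(-12) = 36
y(3) = -3(36) = -108
y(4) = -3(-108) = 324
y(5) = -3(324) = -972
y(6) = -3(-972) = 2916
Sum = 4 + (-12) + 36 + (-108) + 324 + (-972) + 2916 = 2188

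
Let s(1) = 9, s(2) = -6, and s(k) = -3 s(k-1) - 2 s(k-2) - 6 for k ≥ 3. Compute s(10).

s(3) = -3·(-6) - 2·9 - 6 = -6
s(4) = -3·(-6) - 2·(-6) - 6 = 24
s(5) = -3·24 - 2·(-6) - 6 = -66
s(6) = -3·(-66) - 2·24 - 6 = 144
s(7) = -3·144 - 2·(-66) - 6 = -306
s(8) = -3·(-306) - 2·144 - 6 = 624
s(9) = -3·624 - 2·(-306) - 6 = -1266
s(10) = -3·(-1266) - 2·624 - 6 = 2544

2544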